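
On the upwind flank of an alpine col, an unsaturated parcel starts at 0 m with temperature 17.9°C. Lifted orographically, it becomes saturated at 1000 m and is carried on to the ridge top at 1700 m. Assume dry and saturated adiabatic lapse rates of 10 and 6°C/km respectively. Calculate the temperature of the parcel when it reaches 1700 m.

3.7°C

Dry to 1000 m: -10 × 1 km = -10°C, so T = 7.9°C.
Saturated to 1700 m: -6 × 0.7 km = -4.2°C, so T = 3.7°C.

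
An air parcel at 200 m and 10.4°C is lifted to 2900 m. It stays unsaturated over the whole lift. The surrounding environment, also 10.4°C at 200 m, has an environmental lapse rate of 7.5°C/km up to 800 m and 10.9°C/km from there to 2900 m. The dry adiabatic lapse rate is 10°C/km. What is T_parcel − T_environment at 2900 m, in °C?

Parcel:
  200–2900 m, dry: Δz = 2.7 km ⇒ ΔT = -27°C; T = -16.6°C
Environment:
  200–800 m, environment, lower layer: Δz = 0.6 km ⇒ ΔT = -4.5°C; T = 5.9°C
  800–2900 m, environment, upper layer: Δz = 2.1 km ⇒ ΔT = -22.89°C; T = -16.99°C
T_parcel − T_env = -16.6 − (-16.99) = +0.39°C

+0.39°C (parcel warmer than environment)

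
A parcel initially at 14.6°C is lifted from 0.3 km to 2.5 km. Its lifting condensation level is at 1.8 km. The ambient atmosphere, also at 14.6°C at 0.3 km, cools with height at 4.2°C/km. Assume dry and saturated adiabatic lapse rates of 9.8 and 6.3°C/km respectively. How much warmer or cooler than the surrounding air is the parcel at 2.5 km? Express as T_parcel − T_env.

Parcel:
  300 → 1800 m (dry, 9.8°C/km): ΔT = -9.8 × 1.5 = -14.7°C → T = -0.1°C
  1800 → 2500 m (saturated, 6.3°C/km): ΔT = -6.3 × 0.7 = -4.41°C → T = -4.51°C
Environment:
  300 → 2500 m (environment, 4.2°C/km): ΔT = -4.2 × 2.2 = -9.24°C → T = 5.36°C
T_parcel − T_env = -4.51 − 5.36 = -9.87°C

-9.87°C (parcel cooler than environment)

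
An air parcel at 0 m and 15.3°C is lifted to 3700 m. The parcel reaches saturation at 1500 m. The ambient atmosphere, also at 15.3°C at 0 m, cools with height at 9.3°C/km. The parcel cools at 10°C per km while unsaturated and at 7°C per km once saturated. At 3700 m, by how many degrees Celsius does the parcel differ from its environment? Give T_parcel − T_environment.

+4.01°C (parcel warmer than environment)

Parcel:
  0 → 1500 m (dry, 10°C/km): ΔT = -10 × 1.5 = -15°C → T = 0.3°C
  1500 → 3700 m (saturated, 7°C/km): ΔT = -7 × 2.2 = -15.4°C → T = -15.1°C
Environment:
  0 → 3700 m (environment, 9.3°C/km): ΔT = -9.3 × 3.7 = -34.41°C → T = -19.11°C
T_parcel − T_env = -15.1 − (-19.11) = +4.01°C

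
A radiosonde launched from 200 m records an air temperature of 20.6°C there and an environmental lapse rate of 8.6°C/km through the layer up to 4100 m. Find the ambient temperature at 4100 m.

-12.94°C

Environmental to 4100 m: -8.6 × 3.9 km = -33.54°C, so T = -12.94°C.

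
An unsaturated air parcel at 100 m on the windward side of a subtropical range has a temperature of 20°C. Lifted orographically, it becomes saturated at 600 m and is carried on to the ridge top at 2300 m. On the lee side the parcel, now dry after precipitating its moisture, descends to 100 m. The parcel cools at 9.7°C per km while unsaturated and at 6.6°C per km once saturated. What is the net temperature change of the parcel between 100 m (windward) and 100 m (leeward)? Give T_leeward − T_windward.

+5.27°C

Dry to 600 m: -9.7 × 0.5 km = -4.85°C, so T = 15.15°C.
Saturated to 2300 m: -6.6 × 1.7 km = -11.22°C, so T = 3.93°C.
Dry descent to 100 m: +9.7 × 2.2 km = +21.34°C, so T = 25.27°C.
Net change vs windward start: 25.27 − 20 = +5.27°C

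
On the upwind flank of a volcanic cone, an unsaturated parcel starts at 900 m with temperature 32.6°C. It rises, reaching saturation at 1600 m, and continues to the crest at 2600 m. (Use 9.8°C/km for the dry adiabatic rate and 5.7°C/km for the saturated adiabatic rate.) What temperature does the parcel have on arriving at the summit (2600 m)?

20.04°C

900–1600 m, dry: Δz = 0.7 km ⇒ ΔT = -6.86°C; T = 25.74°C
1600–2600 m, saturated: Δz = 1 km ⇒ ΔT = -5.7°C; T = 20.04°C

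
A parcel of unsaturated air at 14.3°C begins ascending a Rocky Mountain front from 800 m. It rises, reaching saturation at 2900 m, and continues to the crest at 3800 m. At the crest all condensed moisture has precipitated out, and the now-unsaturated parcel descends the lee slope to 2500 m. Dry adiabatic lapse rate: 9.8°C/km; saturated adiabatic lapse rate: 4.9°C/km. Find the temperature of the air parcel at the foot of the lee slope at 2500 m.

800 → 2900 m (dry, 9.8°C/km): ΔT = -9.8 × 2.1 = -20.58°C → T = -6.28°C
2900 → 3800 m (saturated, 4.9°C/km): ΔT = -4.9 × 0.9 = -4.41°C → T = -10.69°C
3800 → 2500 m (dry descent, 9.8°C/km): ΔT = +9.8 × 1.3 = +12.74°C → T = 2.05°C

2.05°C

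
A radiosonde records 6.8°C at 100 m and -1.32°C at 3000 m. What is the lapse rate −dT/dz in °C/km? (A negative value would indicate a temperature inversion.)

Γ = −ΔT/Δz = (6.8 − (-1.32)) / (3000 − 100) m
  = 8.12°C / 2.9 km = 2.8°C/km

2.8°C/km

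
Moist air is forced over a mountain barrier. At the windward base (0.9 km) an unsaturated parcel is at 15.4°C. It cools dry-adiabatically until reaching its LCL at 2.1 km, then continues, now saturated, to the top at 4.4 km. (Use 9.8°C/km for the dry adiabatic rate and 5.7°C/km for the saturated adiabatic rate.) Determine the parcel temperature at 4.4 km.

-9.47°C

900 → 2100 m (dry, 9.8°C/km): ΔT = -9.8 × 1.2 = -11.76°C → T = 3.64°C
2100 → 4400 m (saturated, 5.7°C/km): ΔT = -5.7 × 2.3 = -13.11°C → T = -9.47°C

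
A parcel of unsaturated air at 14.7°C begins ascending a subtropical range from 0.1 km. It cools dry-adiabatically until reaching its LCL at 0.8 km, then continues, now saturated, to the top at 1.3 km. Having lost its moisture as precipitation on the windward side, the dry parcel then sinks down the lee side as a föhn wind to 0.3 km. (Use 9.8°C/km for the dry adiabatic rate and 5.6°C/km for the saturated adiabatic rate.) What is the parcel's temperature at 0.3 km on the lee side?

14.84°C

From 100 m to 800 m (dry): cools by 9.8 × 0.7 = 6.86°C, giving 7.84°C.
From 800 m to 1300 m (saturated): cools by 5.6 × 0.5 = 2.8°C, giving 5.04°C.
From 1300 m to 300 m (dry descent): warms by 9.8 × 1 = 9.8°C, giving 14.84°C.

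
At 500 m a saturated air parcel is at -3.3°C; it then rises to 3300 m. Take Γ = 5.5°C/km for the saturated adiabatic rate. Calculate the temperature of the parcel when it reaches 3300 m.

-18.7°C

500 → 3300 m (saturated adiabatic, 5.5°C/km): ΔT = -5.5 × 2.8 = -15.4°C → T = -18.7°C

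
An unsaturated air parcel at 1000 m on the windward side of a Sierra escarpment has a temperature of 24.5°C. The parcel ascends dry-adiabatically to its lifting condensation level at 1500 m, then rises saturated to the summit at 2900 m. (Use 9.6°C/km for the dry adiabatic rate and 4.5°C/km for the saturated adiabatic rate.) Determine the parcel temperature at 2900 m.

From 1000 m to 1500 m (dry): cools by 9.6 × 0.5 = 4.8°C, giving 19.7°C.
From 1500 m to 2900 m (saturated): cools by 4.5 × 1.4 = 6.3°C, giving 13.4°C.

13.4°C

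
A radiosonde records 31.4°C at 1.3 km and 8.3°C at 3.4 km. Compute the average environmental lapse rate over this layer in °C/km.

11°C/km

Γ = −ΔT/Δz = (31.4 − 8.3) / (3400 − 1300) m
  = 23.1°C / 2.1 km = 11°C/km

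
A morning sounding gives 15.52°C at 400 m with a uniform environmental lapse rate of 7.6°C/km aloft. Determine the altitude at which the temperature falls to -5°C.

3100 m

Height above start = (15.52 − (-5)) / 7.6 = 2.7 km
Altitude = 400 m + 2700 m = 3100 m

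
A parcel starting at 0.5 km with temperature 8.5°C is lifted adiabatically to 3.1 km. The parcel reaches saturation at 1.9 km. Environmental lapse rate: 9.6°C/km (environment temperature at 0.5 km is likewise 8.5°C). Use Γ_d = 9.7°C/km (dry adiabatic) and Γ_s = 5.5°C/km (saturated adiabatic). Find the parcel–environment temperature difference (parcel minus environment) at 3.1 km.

+4.78°C (parcel warmer than environment)

Parcel:
  From 500 m to 1900 m (dry): cools by 9.7 × 1.4 = 13.58°C, giving -5.08°C.
  From 1900 m to 3100 m (saturated): cools by 5.5 × 1.2 = 6.6°C, giving -11.68°C.
Environment:
  From 500 m to 3100 m (environment): cools by 9.6 × 2.6 = 24.96°C, giving -16.46°C.
T_parcel − T_env = -11.68 − (-16.46) = +4.78°C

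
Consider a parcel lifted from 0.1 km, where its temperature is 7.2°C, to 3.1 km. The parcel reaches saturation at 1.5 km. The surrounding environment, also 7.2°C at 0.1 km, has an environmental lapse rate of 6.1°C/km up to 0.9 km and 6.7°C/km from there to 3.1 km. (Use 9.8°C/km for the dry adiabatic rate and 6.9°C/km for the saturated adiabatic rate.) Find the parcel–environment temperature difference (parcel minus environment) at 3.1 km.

-5.14°C (parcel cooler than environment)

Parcel:
  100 → 1500 m (dry, 9.8°C/km): ΔT = -9.8 × 1.4 = -13.72°C → T = -6.52°C
  1500 → 3100 m (saturated, 6.9°C/km): ΔT = -6.9 × 1.6 = -11.04°C → T = -17.56°C
Environment:
  100 → 900 m (environment, lower layer, 6.1°C/km): ΔT = -6.1 × 0.8 = -4.88°C → T = 2.32°C
  900 → 3100 m (environment, upper layer, 6.7°C/km): ΔT = -6.7 × 2.2 = -14.74°C → T = -12.42°C
T_parcel − T_env = -17.56 − (-12.42) = -5.14°C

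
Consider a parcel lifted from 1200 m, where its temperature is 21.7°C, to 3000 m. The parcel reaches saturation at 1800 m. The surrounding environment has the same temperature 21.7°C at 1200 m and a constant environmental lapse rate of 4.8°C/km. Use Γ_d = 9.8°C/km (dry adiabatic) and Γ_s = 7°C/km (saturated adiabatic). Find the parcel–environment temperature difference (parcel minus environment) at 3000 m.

Parcel:
  1200–1800 m, dry: Δz = 0.6 km ⇒ ΔT = -5.88°C; T = 15.82°C
  1800–3000 m, saturated: Δz = 1.2 km ⇒ ΔT = -8.4°C; T = 7.42°C
Environment:
  1200–3000 m, environment: Δz = 1.8 km ⇒ ΔT = -8.64°C; T = 13.06°C
T_parcel − T_env = 7.42 − 13.06 = -5.64°C

-5.64°C (parcel cooler than environment)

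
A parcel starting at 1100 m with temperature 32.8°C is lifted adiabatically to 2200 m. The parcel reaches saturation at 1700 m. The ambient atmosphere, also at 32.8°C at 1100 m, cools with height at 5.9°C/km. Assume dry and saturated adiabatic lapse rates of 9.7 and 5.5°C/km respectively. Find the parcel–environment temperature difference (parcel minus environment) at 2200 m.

Parcel:
  1100–1700 m, dry: Δz = 0.6 km ⇒ ΔT = -5.82°C; T = 26.98°C
  1700–2200 m, saturated: Δz = 0.5 km ⇒ ΔT = -2.75°C; T = 24.23°C
Environment:
  1100–2200 m, environment: Δz = 1.1 km ⇒ ΔT = -6.49°C; T = 26.31°C
T_parcel − T_env = 24.23 − 26.31 = -2.08°C

-2.08°C (parcel cooler than environment)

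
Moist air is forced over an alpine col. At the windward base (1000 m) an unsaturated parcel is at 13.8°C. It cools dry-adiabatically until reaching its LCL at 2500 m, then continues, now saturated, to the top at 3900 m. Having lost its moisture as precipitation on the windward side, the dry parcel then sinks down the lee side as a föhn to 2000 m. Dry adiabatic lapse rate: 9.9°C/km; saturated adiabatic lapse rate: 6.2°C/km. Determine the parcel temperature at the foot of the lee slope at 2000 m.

9.08°C

Dry to 2500 m: -9.9 × 1.5 km = -14.85°C, so T = -1.05°C.
Saturated to 3900 m: -6.2 × 1.4 km = -8.68°C, so T = -9.73°C.
Dry descent to 2000 m: +9.9 × 1.9 km = +18.81°C, so T = 9.08°C.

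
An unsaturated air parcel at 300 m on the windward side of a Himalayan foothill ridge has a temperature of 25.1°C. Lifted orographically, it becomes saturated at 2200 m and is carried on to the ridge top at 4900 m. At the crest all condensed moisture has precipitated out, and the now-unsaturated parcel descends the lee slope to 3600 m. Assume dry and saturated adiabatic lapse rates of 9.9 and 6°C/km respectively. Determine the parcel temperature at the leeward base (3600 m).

300 → 2200 m (dry, 9.9°C/km): ΔT = -9.9 × 1.9 = -18.81°C → T = 6.29°C
2200 → 4900 m (saturated, 6°C/km): ΔT = -6 × 2.7 = -16.2°C → T = -9.91°C
4900 → 3600 m (dry descent, 9.9°C/km): ΔT = +9.9 × 1.3 = +12.87°C → T = 2.96°C

2.96°C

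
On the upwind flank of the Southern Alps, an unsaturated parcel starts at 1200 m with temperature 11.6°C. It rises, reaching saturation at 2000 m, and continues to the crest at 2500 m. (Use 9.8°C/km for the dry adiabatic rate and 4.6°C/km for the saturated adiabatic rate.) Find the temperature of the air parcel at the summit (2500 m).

1200–2000 m, dry: Δz = 0.8 km ⇒ ΔT = -7.84°C; T = 3.76°C
2000–2500 m, saturated: Δz = 0.5 km ⇒ ΔT = -2.3°C; T = 1.46°C

1.46°C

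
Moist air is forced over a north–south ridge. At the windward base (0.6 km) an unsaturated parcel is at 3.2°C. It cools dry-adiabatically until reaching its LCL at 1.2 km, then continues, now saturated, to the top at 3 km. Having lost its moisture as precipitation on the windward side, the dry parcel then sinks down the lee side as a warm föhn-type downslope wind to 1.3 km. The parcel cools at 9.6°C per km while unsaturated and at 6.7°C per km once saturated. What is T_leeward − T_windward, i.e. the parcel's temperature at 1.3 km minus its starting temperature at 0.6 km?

-1.5°C

600–1200 m, dry: Δz = 0.6 km ⇒ ΔT = -5.76°C; T = -2.56°C
1200–3000 m, saturated: Δz = 1.8 km ⇒ ΔT = -12.06°C; T = -14.62°C
3000–1300 m, dry descent: Δz = 1.7 km ⇒ ΔT = +16.32°C; T = 1.7°C
Net change vs windward start: 1.7 − 3.2 = -1.5°C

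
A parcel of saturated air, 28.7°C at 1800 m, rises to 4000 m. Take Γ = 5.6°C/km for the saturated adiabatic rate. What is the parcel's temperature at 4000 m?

From 1800 m to 4000 m (saturated adiabatic): cools by 5.6 × 2.2 = 12.32°C, giving 16.38°C.

16.38°C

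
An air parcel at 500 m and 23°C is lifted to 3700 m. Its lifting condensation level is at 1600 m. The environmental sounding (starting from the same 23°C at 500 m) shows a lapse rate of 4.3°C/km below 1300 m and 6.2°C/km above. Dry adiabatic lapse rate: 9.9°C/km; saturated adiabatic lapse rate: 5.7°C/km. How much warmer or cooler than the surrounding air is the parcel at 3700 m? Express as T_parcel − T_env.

-4.54°C (parcel cooler than environment)

Parcel:
  From 500 m to 1600 m (dry): cools by 9.9 × 1.1 = 10.89°C, giving 12.11°C.
  From 1600 m to 3700 m (saturated): cools by 5.7 × 2.1 = 11.97°C, giving 0.14°C.
Environment:
  From 500 m to 1300 m (environment, lower layer): cools by 4.3 × 0.8 = 3.44°C, giving 19.56°C.
  From 1300 m to 3700 m (environment, upper layer): cools by 6.2 × 2.4 = 14.88°C, giving 4.68°C.
T_parcel − T_env = 0.14 − 4.68 = -4.54°C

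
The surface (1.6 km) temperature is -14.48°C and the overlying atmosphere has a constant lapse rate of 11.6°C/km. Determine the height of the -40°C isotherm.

Height above start = (-14.48 − (-40)) / 11.6 = 2.2 km
Altitude = 1600 m + 2200 m = 3800 m

3.8 km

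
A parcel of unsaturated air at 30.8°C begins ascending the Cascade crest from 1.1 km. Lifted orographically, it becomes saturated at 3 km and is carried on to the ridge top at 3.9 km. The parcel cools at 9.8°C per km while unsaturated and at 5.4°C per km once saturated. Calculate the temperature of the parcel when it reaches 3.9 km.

1100–3000 m, dry: Δz = 1.9 km ⇒ ΔT = -18.62°C; T = 12.18°C
3000–3900 m, saturated: Δz = 0.9 km ⇒ ΔT = -4.86°C; T = 7.32°C

7.32°C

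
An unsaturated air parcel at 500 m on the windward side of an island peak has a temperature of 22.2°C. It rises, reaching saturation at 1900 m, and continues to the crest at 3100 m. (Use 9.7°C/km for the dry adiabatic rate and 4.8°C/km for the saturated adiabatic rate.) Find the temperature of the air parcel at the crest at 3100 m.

500 → 1900 m (dry, 9.7°C/km): ΔT = -9.7 × 1.4 = -13.58°C → T = 8.62°C
1900 → 3100 m (saturated, 4.8°C/km): ΔT = -4.8 × 1.2 = -5.76°C → T = 2.86°C

2.86°C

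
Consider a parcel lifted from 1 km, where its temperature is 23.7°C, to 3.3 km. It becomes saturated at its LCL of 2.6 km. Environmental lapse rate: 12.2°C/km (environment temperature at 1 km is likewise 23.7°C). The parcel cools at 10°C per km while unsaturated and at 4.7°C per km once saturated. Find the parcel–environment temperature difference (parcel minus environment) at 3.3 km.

Parcel:
  1000–2600 m, dry: Δz = 1.6 km ⇒ ΔT = -16°C; T = 7.7°C
  2600–3300 m, saturated: Δz = 0.7 km ⇒ ΔT = -3.29°C; T = 4.41°C
Environment:
  1000–3300 m, environment: Δz = 2.3 km ⇒ ΔT = -28.06°C; T = -4.36°C
T_parcel − T_env = 4.41 − (-4.36) = +8.77°C

+8.77°C (parcel warmer than environment)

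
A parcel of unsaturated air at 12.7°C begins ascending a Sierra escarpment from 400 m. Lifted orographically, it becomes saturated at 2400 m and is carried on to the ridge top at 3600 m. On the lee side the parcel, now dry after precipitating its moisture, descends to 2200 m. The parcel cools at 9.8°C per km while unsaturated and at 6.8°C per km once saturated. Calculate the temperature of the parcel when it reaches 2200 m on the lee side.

-1.34°C

400–2400 m, dry: Δz = 2 km ⇒ ΔT = -19.6°C; T = -6.9°C
2400–3600 m, saturated: Δz = 1.2 km ⇒ ΔT = -8.16°C; T = -15.06°C
3600–2200 m, dry descent: Δz = 1.4 km ⇒ ΔT = +13.72°C; T = -1.34°C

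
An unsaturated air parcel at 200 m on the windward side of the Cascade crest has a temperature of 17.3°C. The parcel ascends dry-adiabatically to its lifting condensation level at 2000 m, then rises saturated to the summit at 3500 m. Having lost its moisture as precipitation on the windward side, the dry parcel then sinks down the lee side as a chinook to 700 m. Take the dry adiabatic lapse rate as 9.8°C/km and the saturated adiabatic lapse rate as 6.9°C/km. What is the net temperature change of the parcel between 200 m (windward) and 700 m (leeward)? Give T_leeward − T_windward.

-0.55°C

Dry to 2000 m: -9.8 × 1.8 km = -17.64°C, so T = -0.34°C.
Saturated to 3500 m: -6.9 × 1.5 km = -10.35°C, so T = -10.69°C.
Dry descent to 700 m: +9.8 × 2.8 km = +27.44°C, so T = 16.75°C.
Net change vs windward start: 16.75 − 17.3 = -0.55°C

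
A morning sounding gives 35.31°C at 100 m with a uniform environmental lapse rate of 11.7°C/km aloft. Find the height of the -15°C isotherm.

Height above start = (35.31 − (-15)) / 11.7 = 4.3 km
Altitude = 100 m + 4300 m = 4400 m

4400 m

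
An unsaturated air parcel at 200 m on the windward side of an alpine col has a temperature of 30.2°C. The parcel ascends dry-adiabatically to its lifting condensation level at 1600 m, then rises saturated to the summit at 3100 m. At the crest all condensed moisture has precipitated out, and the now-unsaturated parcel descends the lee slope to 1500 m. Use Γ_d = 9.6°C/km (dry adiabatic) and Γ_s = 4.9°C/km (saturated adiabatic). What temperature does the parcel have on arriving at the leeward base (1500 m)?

24.77°C

200–1600 m, dry: Δz = 1.4 km ⇒ ΔT = -13.44°C; T = 16.76°C
1600–3100 m, saturated: Δz = 1.5 km ⇒ ΔT = -7.35°C; T = 9.41°C
3100–1500 m, dry descent: Δz = 1.6 km ⇒ ΔT = +15.36°C; T = 24.77°C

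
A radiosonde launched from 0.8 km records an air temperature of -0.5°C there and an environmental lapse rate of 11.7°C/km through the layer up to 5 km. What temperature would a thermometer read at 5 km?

Environmental to 5000 m: -11.7 × 4.2 km = -49.14°C, so T = -49.64°C.

-49.64°C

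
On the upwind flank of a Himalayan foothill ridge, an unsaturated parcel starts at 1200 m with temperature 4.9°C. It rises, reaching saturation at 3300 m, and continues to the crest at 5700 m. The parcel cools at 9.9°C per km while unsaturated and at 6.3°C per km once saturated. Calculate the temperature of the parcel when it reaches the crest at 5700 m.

-31.01°C

Dry to 3300 m: -9.9 × 2.1 km = -20.79°C, so T = -15.89°C.
Saturated to 5700 m: -6.3 × 2.4 km = -15.12°C, so T = -31.01°C.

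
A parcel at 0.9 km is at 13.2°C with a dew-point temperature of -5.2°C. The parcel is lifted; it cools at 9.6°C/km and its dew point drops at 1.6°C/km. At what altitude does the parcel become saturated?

3.2 km

T and T_d converge at 9.6 − 1.6 = 8°C per km
Height above start = (13.2 − (-5.2)) / 8 = 2.3 km
LCL altitude = 900 m + 2300 m = 3200 m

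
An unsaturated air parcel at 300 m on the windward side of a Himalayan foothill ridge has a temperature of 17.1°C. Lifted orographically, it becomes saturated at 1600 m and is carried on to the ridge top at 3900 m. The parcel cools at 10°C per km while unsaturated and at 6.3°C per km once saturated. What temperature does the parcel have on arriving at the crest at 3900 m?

-10.39°C

Dry to 1600 m: -10 × 1.3 km = -13°C, so T = 4.1°C.
Saturated to 3900 m: -6.3 × 2.3 km = -14.49°C, so T = -10.39°C.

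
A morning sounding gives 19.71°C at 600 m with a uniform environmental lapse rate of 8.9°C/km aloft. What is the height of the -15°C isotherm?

Height above start = (19.71 − (-15)) / 8.9 = 3.9 km
Altitude = 600 m + 3900 m = 4500 m

4500 m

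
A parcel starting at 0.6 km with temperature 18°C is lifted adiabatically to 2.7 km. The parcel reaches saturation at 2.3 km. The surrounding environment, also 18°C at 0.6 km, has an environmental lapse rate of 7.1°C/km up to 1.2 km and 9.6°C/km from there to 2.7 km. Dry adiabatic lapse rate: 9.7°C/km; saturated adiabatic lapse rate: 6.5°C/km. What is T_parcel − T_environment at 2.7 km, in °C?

-0.43°C (parcel cooler than environment)

Parcel:
  Dry to 2300 m: -9.7 × 1.7 km = -16.49°C, so T = 1.51°C.
  Saturated to 2700 m: -6.5 × 0.4 km = -2.6°C, so T = -1.09°C.
Environment:
  Environment, lower layer to 1200 m: -7.1 × 0.6 km = -4.26°C, so T = 13.74°C.
  Environment, upper layer to 2700 m: -9.6 × 1.5 km = -14.4°C, so T = -0.66°C.
T_parcel − T_env = -1.09 − (-0.66) = -0.43°C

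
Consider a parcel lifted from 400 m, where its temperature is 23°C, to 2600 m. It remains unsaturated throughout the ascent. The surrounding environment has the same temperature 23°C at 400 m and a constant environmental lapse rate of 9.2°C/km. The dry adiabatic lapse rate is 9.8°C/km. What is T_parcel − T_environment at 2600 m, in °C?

-1.32°C (parcel cooler than environment)

Parcel:
  From 400 m to 2600 m (dry): cools by 9.8 × 2.2 = 21.56°C, giving 1.44°C.
Environment:
  From 400 m to 2600 m (environment): cools by 9.2 × 2.2 = 20.24°C, giving 2.76°C.
T_parcel − T_env = 1.44 − 2.76 = -1.32°C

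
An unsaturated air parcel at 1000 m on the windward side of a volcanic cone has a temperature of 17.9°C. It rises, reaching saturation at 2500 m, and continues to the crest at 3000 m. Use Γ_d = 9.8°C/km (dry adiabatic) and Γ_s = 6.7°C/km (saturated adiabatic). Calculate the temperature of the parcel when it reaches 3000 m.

-0.15°C

From 1000 m to 2500 m (dry): cools by 9.8 × 1.5 = 14.7°C, giving 3.2°C.
From 2500 m to 3000 m (saturated): cools by 6.7 × 0.5 = 3.35°C, giving -0.15°C.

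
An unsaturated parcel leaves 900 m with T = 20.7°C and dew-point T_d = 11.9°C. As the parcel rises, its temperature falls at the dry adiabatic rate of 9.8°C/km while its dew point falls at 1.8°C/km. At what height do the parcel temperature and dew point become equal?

T and T_d converge at 9.8 − 1.8 = 8°C per km
Height above start = (20.7 − 11.9) / 8 = 1.1 km
LCL altitude = 900 m + 1100 m = 2000 m

2000 m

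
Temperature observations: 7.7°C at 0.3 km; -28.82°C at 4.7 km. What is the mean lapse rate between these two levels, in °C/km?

8.3°C/km

Γ = −ΔT/Δz = (7.7 − (-28.82)) / (4700 − 300) m
  = 36.52°C / 4.4 km = 8.3°C/km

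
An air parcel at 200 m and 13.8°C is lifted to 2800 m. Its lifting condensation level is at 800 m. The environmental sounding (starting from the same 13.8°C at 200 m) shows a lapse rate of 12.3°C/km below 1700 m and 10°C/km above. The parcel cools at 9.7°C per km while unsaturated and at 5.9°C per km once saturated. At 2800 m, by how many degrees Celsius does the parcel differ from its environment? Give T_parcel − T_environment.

Parcel:
  200 → 800 m (dry, 9.7°C/km): ΔT = -9.7 × 0.6 = -5.82°C → T = 7.98°C
  800 → 2800 m (saturated, 5.9°C/km): ΔT = -5.9 × 2 = -11.8°C → T = -3.82°C
Environment:
  200 → 1700 m (environment, lower layer, 12.3°C/km): ΔT = -12.3 × 1.5 = -18.45°C → T = -4.65°C
  1700 → 2800 m (environment, upper layer, 10°C/km): ΔT = -10 × 1.1 = -11°C → T = -15.65°C
T_parcel − T_env = -3.82 − (-15.65) = +11.83°C

+11.83°C (parcel warmer than environment)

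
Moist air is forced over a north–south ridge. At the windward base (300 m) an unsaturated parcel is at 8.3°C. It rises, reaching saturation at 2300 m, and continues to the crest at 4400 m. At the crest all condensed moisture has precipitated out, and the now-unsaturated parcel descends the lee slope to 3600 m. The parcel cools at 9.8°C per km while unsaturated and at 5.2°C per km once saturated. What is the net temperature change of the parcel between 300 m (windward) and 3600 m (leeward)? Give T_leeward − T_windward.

-22.68°C

Dry to 2300 m: -9.8 × 2 km = -19.6°C, so T = -11.3°C.
Saturated to 4400 m: -5.2 × 2.1 km = -10.92°C, so T = -22.22°C.
Dry descent to 3600 m: +9.8 × 0.8 km = +7.84°C, so T = -14.38°C.
Net change vs windward start: -14.38 − 8.3 = -22.68°C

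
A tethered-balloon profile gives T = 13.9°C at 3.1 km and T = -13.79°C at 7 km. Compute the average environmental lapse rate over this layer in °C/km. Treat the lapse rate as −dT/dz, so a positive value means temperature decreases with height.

7.1°C/km

Γ = −ΔT/Δz = (13.9 − (-13.79)) / (7000 − 3100) m
  = 27.69°C / 3.9 km = 7.1°C/km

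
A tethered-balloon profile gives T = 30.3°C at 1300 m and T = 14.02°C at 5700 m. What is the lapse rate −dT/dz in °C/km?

Γ = −ΔT/Δz = (30.3 − 14.02) / (5700 − 1300) m
  = 16.28°C / 4.4 km = 3.7°C/km

3.7°C/km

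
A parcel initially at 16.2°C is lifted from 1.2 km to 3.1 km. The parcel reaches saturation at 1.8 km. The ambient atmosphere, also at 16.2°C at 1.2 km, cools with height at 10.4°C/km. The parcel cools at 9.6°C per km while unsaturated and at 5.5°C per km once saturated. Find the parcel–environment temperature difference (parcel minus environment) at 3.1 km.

+6.85°C (parcel warmer than environment)

Parcel:
  1200 → 1800 m (dry, 9.6°C/km): ΔT = -9.6 × 0.6 = -5.76°C → T = 10.44°C
  1800 → 3100 m (saturated, 5.5°C/km): ΔT = -5.5 × 1.3 = -7.15°C → T = 3.29°C
Environment:
  1200 → 3100 m (environment, 10.4°C/km): ΔT = -10.4 × 1.9 = -19.76°C → T = -3.56°C
T_parcel − T_env = 3.29 − (-3.56) = +6.85°C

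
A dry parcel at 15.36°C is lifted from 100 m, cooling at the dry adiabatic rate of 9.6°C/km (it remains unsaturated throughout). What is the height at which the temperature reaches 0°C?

1700 m

Height above start = (15.36 − 0) / 9.6 = 1.6 km
Altitude = 100 m + 1600 m = 1700 m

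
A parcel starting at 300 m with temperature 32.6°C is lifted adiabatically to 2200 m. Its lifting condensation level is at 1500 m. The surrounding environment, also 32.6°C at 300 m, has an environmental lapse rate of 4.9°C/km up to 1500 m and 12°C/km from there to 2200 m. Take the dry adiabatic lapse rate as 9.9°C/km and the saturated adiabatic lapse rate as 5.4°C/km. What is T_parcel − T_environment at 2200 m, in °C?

-1.38°C (parcel cooler than environment)

Parcel:
  From 300 m to 1500 m (dry): cools by 9.9 × 1.2 = 11.88°C, giving 20.72°C.
  From 1500 m to 2200 m (saturated): cools by 5.4 × 0.7 = 3.78°C, giving 16.94°C.
Environment:
  From 300 m to 1500 m (environment, lower layer): cools by 4.9 × 1.2 = 5.88°C, giving 26.72°C.
  From 1500 m to 2200 m (environment, upper layer): cools by 12 × 0.7 = 8.4°C, giving 18.32°C.
T_parcel − T_env = 16.94 − 18.32 = -1.38°C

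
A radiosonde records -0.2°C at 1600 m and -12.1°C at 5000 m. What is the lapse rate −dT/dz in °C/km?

3.5°C/km

Γ = −ΔT/Δz = (-0.2 − (-12.1)) / (5000 − 1600) m
  = 11.9°C / 3.4 km = 3.5°C/km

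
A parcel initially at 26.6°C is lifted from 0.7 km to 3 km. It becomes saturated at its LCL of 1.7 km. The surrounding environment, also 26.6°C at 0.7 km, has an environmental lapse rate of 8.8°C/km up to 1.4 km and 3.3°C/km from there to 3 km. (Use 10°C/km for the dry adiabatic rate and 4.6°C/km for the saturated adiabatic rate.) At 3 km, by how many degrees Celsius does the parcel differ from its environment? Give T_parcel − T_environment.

-4.54°C (parcel cooler than environment)

Parcel:
  700 → 1700 m (dry, 10°C/km): ΔT = -10 × 1 = -10°C → T = 16.6°C
  1700 → 3000 m (saturated, 4.6°C/km): ΔT = -4.6 × 1.3 = -5.98°C → T = 10.62°C
Environment:
  700 → 1400 m (environment, lower layer, 8.8°C/km): ΔT = -8.8 × 0.7 = -6.16°C → T = 20.44°C
  1400 → 3000 m (environment, upper layer, 3.3°C/km): ΔT = -3.3 × 1.6 = -5.28°C → T = 15.16°C
T_parcel − T_env = 10.62 − 15.16 = -4.54°C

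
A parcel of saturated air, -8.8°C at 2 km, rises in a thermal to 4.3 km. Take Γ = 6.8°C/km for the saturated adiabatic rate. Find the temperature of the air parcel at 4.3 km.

-24.44°C

2000–4300 m, saturated adiabatic: Δz = 2.3 km ⇒ ΔT = -15.64°C; T = -24.44°C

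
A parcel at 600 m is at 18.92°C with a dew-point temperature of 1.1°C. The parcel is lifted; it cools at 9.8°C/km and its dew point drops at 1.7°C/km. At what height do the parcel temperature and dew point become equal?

T and T_d converge at 9.8 − 1.7 = 8.1°C per km
Height above start = (18.92 − 1.1) / 8.1 = 2.2 km
LCL altitude = 600 m + 2200 m = 2800 m

2800 m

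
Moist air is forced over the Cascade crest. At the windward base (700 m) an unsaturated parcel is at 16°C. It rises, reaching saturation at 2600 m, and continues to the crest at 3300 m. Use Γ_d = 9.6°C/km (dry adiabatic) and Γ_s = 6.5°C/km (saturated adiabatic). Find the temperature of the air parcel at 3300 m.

Dry to 2600 m: -9.6 × 1.9 km = -18.24°C, so T = -2.24°C.
Saturated to 3300 m: -6.5 × 0.7 km = -4.55°C, so T = -6.79°C.

-6.79°C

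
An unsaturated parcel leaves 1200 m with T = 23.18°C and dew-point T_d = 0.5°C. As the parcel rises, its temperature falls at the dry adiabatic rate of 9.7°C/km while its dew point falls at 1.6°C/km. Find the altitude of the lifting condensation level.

4000 m

T and T_d converge at 9.7 − 1.6 = 8.1°C per km
Height above start = (23.18 − 0.5) / 8.1 = 2.8 km
LCL altitude = 1200 m + 2800 m = 4000 m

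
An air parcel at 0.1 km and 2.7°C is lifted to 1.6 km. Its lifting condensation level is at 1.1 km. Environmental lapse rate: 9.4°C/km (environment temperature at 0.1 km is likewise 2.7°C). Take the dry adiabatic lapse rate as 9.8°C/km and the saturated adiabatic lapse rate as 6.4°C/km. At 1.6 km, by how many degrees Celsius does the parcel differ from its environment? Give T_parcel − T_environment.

+1.1°C (parcel warmer than environment)

Parcel:
  From 100 m to 1100 m (dry): cools by 9.8 × 1 = 9.8°C, giving -7.1°C.
  From 1100 m to 1600 m (saturated): cools by 6.4 × 0.5 = 3.2°C, giving -10.3°C.
Environment:
  From 100 m to 1600 m (environment): cools by 9.4 × 1.5 = 14.1°C, giving -11.4°C.
T_parcel − T_env = -10.3 − (-11.4) = +1.1°C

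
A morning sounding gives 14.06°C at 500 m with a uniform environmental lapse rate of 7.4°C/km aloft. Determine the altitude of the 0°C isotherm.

2400 m

Height above start = (14.06 − 0) / 7.4 = 1.9 km
Altitude = 500 m + 1900 m = 2400 m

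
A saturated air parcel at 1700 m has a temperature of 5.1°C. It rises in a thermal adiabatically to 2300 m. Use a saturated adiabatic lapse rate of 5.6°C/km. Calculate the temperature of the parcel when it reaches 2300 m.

1.74°C

1700–2300 m, saturated adiabatic: Δz = 0.6 km ⇒ ΔT = -3.36°C; T = 1.74°C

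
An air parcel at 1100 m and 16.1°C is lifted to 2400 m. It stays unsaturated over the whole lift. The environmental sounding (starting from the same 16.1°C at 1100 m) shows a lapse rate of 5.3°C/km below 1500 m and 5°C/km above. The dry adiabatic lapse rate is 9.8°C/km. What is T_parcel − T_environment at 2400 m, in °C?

-6.12°C (parcel cooler than environment)

Parcel:
  Dry to 2400 m: -9.8 × 1.3 km = -12.74°C, so T = 3.36°C.
Environment:
  Environment, lower layer to 1500 m: -5.3 × 0.4 km = -2.12°C, so T = 13.98°C.
  Environment, upper layer to 2400 m: -5 × 0.9 km = -4.5°C, so T = 9.48°C.
T_parcel − T_env = 3.36 − 9.48 = -6.12°C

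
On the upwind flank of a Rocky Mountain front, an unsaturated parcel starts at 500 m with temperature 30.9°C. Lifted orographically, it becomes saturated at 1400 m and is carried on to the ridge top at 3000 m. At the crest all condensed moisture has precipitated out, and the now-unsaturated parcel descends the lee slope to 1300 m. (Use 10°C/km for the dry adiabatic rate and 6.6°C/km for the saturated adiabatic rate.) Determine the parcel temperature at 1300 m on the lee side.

28.34°C

From 500 m to 1400 m (dry): cools by 10 × 0.9 = 9°C, giving 21.9°C.
From 1400 m to 3000 m (saturated): cools by 6.6 × 1.6 = 10.56°C, giving 11.34°C.
From 3000 m to 1300 m (dry descent): warms by 10 × 1.7 = 17°C, giving 28.34°C.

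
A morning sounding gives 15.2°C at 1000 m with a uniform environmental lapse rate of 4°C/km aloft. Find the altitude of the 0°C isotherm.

4800 m

Height above start = (15.2 − 0) / 4 = 3.8 km
Altitude = 1000 m + 3800 m = 4800 m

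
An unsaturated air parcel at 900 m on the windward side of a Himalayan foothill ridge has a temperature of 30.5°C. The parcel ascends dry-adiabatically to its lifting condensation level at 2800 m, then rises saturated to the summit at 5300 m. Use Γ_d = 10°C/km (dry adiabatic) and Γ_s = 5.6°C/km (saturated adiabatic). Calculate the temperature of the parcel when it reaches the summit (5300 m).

900 → 2800 m (dry, 10°C/km): ΔT = -10 × 1.9 = -19°C → T = 11.5°C
2800 → 5300 m (saturated, 5.6°C/km): ΔT = -5.6 × 2.5 = -14°C → T = -2.5°C

-2.5°C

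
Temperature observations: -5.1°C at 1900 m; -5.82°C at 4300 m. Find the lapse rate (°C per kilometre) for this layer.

0.3°C/km

Γ = −ΔT/Δz = (-5.1 − (-5.82)) / (4300 − 1900) m
  = 0.72°C / 2.4 km = 0.3°C/km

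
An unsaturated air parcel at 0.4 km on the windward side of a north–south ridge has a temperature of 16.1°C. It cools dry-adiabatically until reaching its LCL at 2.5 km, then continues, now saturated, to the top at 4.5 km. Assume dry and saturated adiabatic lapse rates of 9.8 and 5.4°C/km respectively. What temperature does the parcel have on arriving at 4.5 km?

400–2500 m, dry: Δz = 2.1 km ⇒ ΔT = -20.58°C; T = -4.48°C
2500–4500 m, saturated: Δz = 2 km ⇒ ΔT = -10.8°C; T = -15.28°C

-15.28°C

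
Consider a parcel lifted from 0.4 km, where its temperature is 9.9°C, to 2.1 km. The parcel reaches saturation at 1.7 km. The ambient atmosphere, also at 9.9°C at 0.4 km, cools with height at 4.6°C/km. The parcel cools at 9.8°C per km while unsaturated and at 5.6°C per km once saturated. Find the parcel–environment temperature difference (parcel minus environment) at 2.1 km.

Parcel:
  From 400 m to 1700 m (dry): cools by 9.8 × 1.3 = 12.74°C, giving -2.84°C.
  From 1700 m to 2100 m (saturated): cools by 5.6 × 0.4 = 2.24°C, giving -5.08°C.
Environment:
  From 400 m to 2100 m (environment): cools by 4.6 × 1.7 = 7.82°C, giving 2.08°C.
T_parcel − T_env = -5.08 − 2.08 = -7.16°C

-7.16°C (parcel cooler than environment)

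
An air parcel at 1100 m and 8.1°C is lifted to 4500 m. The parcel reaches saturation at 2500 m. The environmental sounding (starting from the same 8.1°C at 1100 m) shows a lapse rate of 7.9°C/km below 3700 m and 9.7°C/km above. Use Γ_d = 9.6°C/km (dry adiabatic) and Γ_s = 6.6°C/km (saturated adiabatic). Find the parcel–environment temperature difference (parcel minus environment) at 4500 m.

+1.66°C (parcel warmer than environment)

Parcel:
  1100 → 2500 m (dry, 9.6°C/km): ΔT = -9.6 × 1.4 = -13.44°C → T = -5.34°C
  2500 → 4500 m (saturated, 6.6°C/km): ΔT = -6.6 × 2 = -13.2°C → T = -18.54°C
Environment:
  1100 → 3700 m (environment, lower layer, 7.9°C/km): ΔT = -7.9 × 2.6 = -20.54°C → T = -12.44°C
  3700 → 4500 m (environment, upper layer, 9.7°C/km): ΔT = -9.7 × 0.8 = -7.76°C → T = -20.2°C
T_parcel − T_env = -18.54 − (-20.2) = +1.66°C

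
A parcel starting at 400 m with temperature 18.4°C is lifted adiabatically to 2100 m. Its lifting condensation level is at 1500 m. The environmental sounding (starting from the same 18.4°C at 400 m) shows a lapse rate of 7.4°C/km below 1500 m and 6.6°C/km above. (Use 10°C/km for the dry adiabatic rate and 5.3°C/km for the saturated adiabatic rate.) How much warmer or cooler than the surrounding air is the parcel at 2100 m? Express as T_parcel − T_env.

Parcel:
  400 → 1500 m (dry, 10°C/km): ΔT = -10 × 1.1 = -11°C → T = 7.4°C
  1500 → 2100 m (saturated, 5.3°C/km): ΔT = -5.3 × 0.6 = -3.18°C → T = 4.22°C
Environment:
  400 → 1500 m (environment, lower layer, 7.4°C/km): ΔT = -7.4 × 1.1 = -8.14°C → T = 10.26°C
  1500 → 2100 m (environment, upper layer, 6.6°C/km): ΔT = -6.6 × 0.6 = -3.96°C → T = 6.3°C
T_parcel − T_env = 4.22 − 6.3 = -2.08°C

-2.08°C (parcel cooler than environment)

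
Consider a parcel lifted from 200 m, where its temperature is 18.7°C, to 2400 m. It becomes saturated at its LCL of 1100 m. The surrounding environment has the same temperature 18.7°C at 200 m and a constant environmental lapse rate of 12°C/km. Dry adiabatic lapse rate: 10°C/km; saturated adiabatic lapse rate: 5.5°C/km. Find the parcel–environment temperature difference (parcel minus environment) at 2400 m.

+10.25°C (parcel warmer than environment)

Parcel:
  200–1100 m, dry: Δz = 0.9 km ⇒ ΔT = -9°C; T = 9.7°C
  1100–2400 m, saturated: Δz = 1.3 km ⇒ ΔT = -7.15°C; T = 2.55°C
Environment:
  200–2400 m, environment: Δz = 2.2 km ⇒ ΔT = -26.4°C; T = -7.7°C
T_parcel − T_env = 2.55 − (-7.7) = +10.25°C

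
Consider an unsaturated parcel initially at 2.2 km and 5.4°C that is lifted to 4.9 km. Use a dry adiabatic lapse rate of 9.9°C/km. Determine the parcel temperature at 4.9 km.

2200–4900 m, dry adiabatic: Δz = 2.7 km ⇒ ΔT = -26.73°C; T = -21.33°C

-21.33°C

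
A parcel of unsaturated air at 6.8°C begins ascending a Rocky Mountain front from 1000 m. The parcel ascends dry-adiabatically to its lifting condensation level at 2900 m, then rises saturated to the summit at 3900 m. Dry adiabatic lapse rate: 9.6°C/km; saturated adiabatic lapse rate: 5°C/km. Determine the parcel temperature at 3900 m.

-16.44°C

From 1000 m to 2900 m (dry): cools by 9.6 × 1.9 = 18.24°C, giving -11.44°C.
From 2900 m to 3900 m (saturated): cools by 5 × 1 = 5°C, giving -16.44°C.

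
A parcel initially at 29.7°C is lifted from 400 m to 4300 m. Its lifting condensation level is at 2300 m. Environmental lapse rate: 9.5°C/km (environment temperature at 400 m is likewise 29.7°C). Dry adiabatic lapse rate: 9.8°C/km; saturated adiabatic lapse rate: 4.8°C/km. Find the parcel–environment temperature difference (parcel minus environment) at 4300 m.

Parcel:
  From 400 m to 2300 m (dry): cools by 9.8 × 1.9 = 18.62°C, giving 11.08°C.
  From 2300 m to 4300 m (saturated): cools by 4.8 × 2 = 9.6°C, giving 1.48°C.
Environment:
  From 400 m to 4300 m (environment): cools by 9.5 × 3.9 = 37.05°C, giving -7.35°C.
T_parcel − T_env = 1.48 − (-7.35) = +8.83°C

+8.83°C (parcel warmer than environment)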